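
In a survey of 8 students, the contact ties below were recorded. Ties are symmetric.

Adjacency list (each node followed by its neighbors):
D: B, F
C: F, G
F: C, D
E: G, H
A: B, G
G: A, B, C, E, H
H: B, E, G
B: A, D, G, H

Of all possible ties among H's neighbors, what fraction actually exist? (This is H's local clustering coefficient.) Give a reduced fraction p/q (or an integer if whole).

2/3

H's neighbors: B, E, and G (k = 3).
Possible neighbor pairs: C(3,2) = 3. Edges among them: B–G, E–G → e = 2.
Clustering(H) = 2/3.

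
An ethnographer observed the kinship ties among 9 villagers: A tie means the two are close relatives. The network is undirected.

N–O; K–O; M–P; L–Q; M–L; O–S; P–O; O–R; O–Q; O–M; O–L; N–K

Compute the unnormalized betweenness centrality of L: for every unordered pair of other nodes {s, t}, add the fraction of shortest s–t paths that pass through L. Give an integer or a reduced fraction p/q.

1/2

Pairs whose geodesics pass through L — Q–M: 1/2.
All other pairs contribute 0.
Summing the contributions gives betweenness(L) = 1/2.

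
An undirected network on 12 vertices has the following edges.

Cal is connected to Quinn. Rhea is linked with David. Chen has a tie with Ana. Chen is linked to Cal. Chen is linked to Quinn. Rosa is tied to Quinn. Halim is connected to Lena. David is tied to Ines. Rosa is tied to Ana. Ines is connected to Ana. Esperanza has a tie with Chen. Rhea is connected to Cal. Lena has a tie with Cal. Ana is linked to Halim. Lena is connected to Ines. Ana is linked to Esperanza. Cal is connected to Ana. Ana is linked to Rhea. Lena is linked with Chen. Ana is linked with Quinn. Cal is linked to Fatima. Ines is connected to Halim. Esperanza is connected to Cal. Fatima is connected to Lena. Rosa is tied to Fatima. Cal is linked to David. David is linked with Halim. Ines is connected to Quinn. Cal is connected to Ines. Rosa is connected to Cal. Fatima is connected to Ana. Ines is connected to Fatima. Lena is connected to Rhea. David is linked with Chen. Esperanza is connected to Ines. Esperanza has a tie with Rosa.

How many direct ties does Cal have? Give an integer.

Cal is directly tied to Ana, Chen, David, Esperanza, Fatima, Ines, Lena, Quinn, Rhea, and Rosa. That is 10 neighbors, so the degree of Cal is 10.

10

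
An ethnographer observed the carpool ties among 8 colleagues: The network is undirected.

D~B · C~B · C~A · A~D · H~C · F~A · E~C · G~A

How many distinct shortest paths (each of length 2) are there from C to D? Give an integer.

2

The shortest distance is 2. The length-2 paths are: C–B–D; C–A–D.
That gives 2 distinct shortest paths.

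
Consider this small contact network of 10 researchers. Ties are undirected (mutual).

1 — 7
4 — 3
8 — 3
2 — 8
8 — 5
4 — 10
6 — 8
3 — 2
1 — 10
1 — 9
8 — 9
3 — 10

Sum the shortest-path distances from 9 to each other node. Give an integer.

Distances from 9: 1:1, 2:2, 3:2, 4:3, 5:2, 6:2, 7:2, 8:1, 10:2.
Sum = 1 + 2 + 2 + 3 + 2 + 2 + 2 + 1 + 2 = 17.

17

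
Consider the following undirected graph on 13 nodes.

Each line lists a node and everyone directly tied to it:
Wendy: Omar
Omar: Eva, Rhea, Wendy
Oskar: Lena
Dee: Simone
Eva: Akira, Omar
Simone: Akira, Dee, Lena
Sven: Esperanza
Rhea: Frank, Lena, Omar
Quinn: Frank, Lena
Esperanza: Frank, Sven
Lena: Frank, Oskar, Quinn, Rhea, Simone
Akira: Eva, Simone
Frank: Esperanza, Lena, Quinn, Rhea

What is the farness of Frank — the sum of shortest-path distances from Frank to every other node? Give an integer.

24

Distances from Frank: Akira:3, Dee:3, Esperanza:1, Eva:3, Lena:1, Omar:2, Oskar:2, Quinn:1, Rhea:1, Simone:2, Sven:2, Wendy:3.
Sum = 3 + 3 + 1 + 3 + 1 + 2 + 2 + 1 + 1 + 2 + 2 + 3 = 24.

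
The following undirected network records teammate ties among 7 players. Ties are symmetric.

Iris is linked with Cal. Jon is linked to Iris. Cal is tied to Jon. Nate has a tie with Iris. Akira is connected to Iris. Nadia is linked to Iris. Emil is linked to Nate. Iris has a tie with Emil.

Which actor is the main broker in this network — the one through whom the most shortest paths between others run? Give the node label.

Unnormalized betweenness of each node: Akira:0, Cal:0, Emil:0, Iris:13, Jon:0, Nadia:0, Nate:0.
Iris has the largest value, 13, making it the main broker — the node through which the most shortest paths run.

Iris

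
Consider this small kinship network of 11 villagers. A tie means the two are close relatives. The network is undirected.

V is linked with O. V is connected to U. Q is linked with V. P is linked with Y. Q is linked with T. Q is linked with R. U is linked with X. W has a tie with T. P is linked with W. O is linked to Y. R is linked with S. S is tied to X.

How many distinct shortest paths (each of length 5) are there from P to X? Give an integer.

The shortest distance is 5, and the only length-5 path is P–Y–O–V–U–X. So there is exactly 1 shortest path.

1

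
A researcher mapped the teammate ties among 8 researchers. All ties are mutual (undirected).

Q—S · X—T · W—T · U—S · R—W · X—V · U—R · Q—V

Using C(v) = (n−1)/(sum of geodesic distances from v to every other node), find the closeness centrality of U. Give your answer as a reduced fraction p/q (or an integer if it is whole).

7/16

Distances from U: Q:2, R:1, S:1, T:3, V:3, W:2, X:4. Sum = 16.
n = 8, so closeness = 7/16.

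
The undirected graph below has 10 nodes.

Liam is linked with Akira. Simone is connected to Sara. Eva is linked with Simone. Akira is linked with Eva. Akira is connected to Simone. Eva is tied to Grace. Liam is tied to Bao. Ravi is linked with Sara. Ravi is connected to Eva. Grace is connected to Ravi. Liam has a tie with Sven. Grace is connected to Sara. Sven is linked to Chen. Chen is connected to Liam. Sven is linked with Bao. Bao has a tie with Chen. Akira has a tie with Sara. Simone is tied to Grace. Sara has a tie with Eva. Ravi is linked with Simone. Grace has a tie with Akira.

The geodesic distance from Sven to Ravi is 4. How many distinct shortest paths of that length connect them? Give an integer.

4

The shortest distance is 4. The length-4 paths are: Sven–Liam–Akira–Simone–Ravi; Sven–Liam–Akira–Grace–Ravi; Sven–Liam–Akira–Sara–Ravi; Sven–Liam–Akira–Eva–Ravi.
That gives 4 distinct shortest paths.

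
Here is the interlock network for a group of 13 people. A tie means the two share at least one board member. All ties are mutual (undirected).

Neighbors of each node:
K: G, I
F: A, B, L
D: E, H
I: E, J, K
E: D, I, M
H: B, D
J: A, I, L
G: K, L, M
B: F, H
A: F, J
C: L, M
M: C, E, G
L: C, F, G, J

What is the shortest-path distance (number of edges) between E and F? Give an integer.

One shortest route is E – M – G – L – F, which uses 4 edges, and at distance 3 from E we only reach {A, B, L}, which does not include F. So d(E,F) = 4.

4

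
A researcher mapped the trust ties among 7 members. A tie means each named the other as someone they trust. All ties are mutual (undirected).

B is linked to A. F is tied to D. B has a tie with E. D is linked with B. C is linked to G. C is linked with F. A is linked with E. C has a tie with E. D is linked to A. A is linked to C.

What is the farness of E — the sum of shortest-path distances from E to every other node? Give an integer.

9

Distances from E: A:1, B:1, C:1, D:2, F:2, G:2.
Sum = 1 + 1 + 1 + 2 + 2 + 2 = 9.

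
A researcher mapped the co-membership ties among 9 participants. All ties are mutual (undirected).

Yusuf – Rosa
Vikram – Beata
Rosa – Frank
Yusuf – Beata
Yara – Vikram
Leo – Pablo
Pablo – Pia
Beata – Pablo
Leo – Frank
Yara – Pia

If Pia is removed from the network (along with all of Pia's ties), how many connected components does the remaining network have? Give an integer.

Pia's neighbors (Pablo and Yara) remain reachable from one another through other ties, so the rest of the network stays in one piece.

1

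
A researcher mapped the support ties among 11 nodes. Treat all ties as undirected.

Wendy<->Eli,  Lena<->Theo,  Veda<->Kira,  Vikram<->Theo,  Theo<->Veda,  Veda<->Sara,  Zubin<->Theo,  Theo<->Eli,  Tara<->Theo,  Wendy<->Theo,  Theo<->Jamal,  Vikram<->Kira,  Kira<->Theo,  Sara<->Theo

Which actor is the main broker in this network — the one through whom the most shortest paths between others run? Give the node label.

Theo

Unnormalized betweenness of each node: Eli:0, Jamal:0, Kira:1/2, Lena:0, Sara:0, Tara:0, Theo:40, Veda:1/2, Vikram:0, Wendy:0, Zubin:0.
Theo has the largest value, 40, making it the main broker — the node through which the most shortest paths run.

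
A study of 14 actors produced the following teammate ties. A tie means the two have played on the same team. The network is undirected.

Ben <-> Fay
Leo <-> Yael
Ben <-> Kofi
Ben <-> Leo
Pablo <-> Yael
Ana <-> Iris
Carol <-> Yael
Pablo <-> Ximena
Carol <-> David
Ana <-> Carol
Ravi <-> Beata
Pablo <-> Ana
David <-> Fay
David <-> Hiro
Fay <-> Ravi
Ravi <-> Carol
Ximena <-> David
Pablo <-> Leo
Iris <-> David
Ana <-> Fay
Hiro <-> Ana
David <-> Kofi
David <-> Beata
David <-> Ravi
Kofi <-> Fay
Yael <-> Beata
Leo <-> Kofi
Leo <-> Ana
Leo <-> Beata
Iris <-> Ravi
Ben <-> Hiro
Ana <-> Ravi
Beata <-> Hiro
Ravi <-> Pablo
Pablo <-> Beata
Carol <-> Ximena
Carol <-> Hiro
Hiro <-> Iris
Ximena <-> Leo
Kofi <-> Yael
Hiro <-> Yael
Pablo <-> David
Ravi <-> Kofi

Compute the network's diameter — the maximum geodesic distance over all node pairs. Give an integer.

2

Eccentricity of each node (its greatest distance to any other): Ana:2, Beata:2, Ben:2, Carol:2, David:2, Fay:2, Hiro:2, Iris:2, Kofi:2, Leo:2, Pablo:2, Ravi:2, Ximena:2, Yael:2.
The maximum eccentricity is 2, realized for instance by the pair Beata–Ben via Beata – Leo – Ben. So the diameter is 2.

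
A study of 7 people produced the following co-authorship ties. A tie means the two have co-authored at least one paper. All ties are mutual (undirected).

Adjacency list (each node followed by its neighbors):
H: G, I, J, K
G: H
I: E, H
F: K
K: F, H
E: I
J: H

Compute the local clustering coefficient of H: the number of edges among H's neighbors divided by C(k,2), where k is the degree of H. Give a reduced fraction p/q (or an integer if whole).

0

H's neighbors: G, I, J, and K (k = 4).
Possible neighbor pairs: C(4,2) = 6. Edges among them: none → e = 0.
Clustering(H) = 0/6 = 0.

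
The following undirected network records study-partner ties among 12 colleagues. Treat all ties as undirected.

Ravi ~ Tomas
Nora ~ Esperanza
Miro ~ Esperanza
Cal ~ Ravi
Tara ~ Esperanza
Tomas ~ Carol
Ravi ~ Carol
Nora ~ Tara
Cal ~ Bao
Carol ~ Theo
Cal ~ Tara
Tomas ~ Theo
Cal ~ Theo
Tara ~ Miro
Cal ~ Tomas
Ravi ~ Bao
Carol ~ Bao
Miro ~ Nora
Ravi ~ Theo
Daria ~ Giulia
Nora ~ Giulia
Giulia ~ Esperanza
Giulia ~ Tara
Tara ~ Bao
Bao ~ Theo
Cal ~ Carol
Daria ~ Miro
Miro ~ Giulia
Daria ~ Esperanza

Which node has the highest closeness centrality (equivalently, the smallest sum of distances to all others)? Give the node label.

Tara

Farness (sum of distances to all others) for each node — Bao:18, Cal:17, Carol:23, Daria:29, Esperanza:21, Giulia:21, Miro:21, Nora:22, Ravi:23, Tara:16, Theo:23, Tomas:24.
The smallest farness is 16, for Tara, so Tara has the highest closeness.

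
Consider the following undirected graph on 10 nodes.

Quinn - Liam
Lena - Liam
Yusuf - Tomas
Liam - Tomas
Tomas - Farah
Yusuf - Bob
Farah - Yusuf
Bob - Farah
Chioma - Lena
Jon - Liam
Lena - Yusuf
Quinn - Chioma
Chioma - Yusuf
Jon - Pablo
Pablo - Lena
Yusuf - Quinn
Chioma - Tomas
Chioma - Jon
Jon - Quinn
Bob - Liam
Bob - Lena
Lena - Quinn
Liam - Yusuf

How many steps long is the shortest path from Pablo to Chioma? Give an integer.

One shortest route is Pablo – Lena – Chioma, which uses 2 edges, and Pablo and Chioma are not directly tied, so nothing shorter exists. So d(Pablo,Chioma) = 2.

2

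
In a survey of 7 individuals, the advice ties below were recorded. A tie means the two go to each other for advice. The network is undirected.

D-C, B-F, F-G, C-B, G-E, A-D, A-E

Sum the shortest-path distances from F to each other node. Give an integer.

12

Distances from F: A:3, B:1, C:2, D:3, E:2, G:1.
Sum = 3 + 1 + 2 + 3 + 2 + 1 = 12.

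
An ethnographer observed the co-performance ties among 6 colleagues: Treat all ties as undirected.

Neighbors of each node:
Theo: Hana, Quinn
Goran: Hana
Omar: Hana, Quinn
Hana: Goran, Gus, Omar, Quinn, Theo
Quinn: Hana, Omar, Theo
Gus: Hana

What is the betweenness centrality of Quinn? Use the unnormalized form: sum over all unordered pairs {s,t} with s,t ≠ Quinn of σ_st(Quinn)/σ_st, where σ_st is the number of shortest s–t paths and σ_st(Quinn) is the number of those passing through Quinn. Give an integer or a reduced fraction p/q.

Pairs whose geodesics pass through Quinn — Theo–Omar: 1/2.
All other pairs contribute 0.
Summing the contributions gives betweenness(Quinn) = 1/2.

1/2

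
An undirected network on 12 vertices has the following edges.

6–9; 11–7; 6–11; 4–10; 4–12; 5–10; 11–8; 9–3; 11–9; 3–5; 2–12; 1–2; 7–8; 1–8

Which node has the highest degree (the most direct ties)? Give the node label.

Degrees — 1:2, 2:2, 3:2, 4:2, 5:2, 6:2, 7:2, 8:3, 9:3, 10:2, 11:4, 12:2.
The maximum is 4, attained only by 11.

11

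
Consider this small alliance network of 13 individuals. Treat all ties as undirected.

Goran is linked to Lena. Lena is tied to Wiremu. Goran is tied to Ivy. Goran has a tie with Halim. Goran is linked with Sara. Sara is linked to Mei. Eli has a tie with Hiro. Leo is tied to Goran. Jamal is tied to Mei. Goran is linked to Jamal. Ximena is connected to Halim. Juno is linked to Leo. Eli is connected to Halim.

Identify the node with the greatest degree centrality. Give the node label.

Degrees — Eli:2, Goran:6, Halim:3, Hiro:1, Ivy:1, Jamal:2, Juno:1, Lena:2, Leo:2, Mei:2, Sara:2, Wiremu:1, Ximena:1.
The maximum is 6, attained only by Goran.

Goran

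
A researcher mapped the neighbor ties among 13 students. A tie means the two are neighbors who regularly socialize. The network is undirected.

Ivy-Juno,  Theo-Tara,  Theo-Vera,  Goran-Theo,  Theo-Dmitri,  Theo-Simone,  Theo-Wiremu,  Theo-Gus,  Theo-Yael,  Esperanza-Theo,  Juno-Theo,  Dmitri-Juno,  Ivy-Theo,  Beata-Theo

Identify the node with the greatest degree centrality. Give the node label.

Degrees — Beata:1, Dmitri:2, Esperanza:1, Goran:1, Gus:1, Ivy:2, Juno:3, Simone:1, Tara:1, Theo:12, Vera:1, Wiremu:1, Yael:1.
The maximum is 12, attained only by Theo.

Theo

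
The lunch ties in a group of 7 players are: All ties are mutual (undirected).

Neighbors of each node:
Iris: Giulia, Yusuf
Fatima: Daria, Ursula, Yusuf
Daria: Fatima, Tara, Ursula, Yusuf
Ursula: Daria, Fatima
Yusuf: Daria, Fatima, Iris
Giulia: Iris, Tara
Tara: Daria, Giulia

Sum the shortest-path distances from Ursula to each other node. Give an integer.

Distances from Ursula: Daria:1, Fatima:1, Giulia:3, Iris:3, Tara:2, Yusuf:2.
Sum = 1 + 1 + 3 + 3 + 2 + 2 = 12.

12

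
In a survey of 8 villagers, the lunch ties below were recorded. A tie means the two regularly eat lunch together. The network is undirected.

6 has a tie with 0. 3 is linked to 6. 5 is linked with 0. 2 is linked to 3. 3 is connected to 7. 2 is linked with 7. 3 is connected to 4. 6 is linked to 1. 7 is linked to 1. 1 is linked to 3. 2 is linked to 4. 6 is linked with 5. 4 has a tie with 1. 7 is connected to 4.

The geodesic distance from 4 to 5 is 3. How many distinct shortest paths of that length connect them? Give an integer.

2

The shortest distance is 3. The length-3 paths are: 4–1–6–5; 4–3–6–5.
That gives 2 distinct shortest paths.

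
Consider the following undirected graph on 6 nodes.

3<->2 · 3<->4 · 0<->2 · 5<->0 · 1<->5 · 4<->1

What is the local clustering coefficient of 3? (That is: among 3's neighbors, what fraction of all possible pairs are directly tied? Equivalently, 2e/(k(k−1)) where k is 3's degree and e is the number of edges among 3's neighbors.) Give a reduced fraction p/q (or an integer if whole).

0

3's neighbors: 2 and 4 (k = 2).
Possible neighbor pairs: C(2,2) = 1. Edges among them: none → e = 0.
Clustering(3) = 0/1.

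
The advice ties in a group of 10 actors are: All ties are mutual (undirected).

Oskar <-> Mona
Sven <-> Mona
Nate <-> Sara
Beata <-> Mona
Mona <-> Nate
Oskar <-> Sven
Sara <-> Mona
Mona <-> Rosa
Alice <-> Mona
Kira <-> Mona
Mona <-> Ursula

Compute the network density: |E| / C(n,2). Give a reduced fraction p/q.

11/45

There are 11 edges and 10 nodes, so the maximum possible is C(10,2) = 45.
Density = 11/45.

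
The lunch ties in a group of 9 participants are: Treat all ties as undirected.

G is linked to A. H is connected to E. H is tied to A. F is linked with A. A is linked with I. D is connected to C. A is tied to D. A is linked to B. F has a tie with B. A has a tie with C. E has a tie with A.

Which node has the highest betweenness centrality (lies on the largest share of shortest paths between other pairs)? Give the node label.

A

Unnormalized betweenness of each node: A:25, B:0, C:0, D:0, E:0, F:0, G:0, H:0, I:0.
A has the largest value, 25, making it the main broker — the node through which the most shortest paths run.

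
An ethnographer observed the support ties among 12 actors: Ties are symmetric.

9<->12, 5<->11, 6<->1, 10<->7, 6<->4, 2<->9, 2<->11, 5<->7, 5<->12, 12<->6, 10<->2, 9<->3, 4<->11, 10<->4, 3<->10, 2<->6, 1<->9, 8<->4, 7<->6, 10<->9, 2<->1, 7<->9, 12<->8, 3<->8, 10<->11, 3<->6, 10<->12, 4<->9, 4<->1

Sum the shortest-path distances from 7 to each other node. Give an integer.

Distances from 7: 1:2, 2:2, 3:2, 4:2, 5:1, 6:1, 8:3, 9:1, 10:1, 11:2, 12:2.
Sum = 2 + 2 + 2 + 2 + 1 + 1 + 3 + 1 + 1 + 2 + 2 = 19.

19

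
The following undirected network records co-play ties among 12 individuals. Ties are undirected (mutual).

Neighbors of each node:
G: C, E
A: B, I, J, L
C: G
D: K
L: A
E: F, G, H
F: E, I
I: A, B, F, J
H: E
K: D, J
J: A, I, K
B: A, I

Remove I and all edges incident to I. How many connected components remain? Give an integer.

Without I, the remaining ties split the others into: {A, B, D, J, K, L}; {C, E, F, G, H}.
That's 2 separate components.

2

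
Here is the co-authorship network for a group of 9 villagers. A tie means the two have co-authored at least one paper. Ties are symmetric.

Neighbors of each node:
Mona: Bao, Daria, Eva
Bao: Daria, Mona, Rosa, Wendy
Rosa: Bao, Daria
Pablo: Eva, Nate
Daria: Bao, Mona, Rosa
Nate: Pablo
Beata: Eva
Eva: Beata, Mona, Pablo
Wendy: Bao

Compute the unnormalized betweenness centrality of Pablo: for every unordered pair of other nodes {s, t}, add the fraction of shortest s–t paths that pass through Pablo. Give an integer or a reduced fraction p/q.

Pairs whose geodesics pass through Pablo — Mona–Nate: 1; Bao–Nate: 1; Rosa–Nate: 2/2; Wendy–Nate: 1; Daria–Nate: 1; Eva–Nate: 1; Beata–Nate: 1.
All other pairs contribute 0.
Summing the contributions gives betweenness(Pablo) = 7.

7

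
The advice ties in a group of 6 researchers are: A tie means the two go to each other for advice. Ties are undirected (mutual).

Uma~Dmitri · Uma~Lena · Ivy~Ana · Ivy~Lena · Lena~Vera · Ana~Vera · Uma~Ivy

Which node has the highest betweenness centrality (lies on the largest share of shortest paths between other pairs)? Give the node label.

Uma

Unnormalized betweenness of each node: Ana:1/2, Dmitri:0, Ivy:5/2, Lena:5/2, Uma:4, Vera:1/2.
Uma has the largest value, 4, making it the main broker — the node through which the most shortest paths run.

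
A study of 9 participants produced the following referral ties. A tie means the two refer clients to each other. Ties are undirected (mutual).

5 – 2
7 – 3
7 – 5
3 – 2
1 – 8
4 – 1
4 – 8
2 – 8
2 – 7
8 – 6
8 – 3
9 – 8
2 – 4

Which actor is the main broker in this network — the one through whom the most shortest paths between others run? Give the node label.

8

Unnormalized betweenness of each node: 1:0, 2:55/6, 3:11/6, 4:4/3, 5:0, 6:0, 7:1/2, 8:97/6, 9:0.
8 has the largest value, 97/6, making it the main broker — the node through which the most shortest paths run.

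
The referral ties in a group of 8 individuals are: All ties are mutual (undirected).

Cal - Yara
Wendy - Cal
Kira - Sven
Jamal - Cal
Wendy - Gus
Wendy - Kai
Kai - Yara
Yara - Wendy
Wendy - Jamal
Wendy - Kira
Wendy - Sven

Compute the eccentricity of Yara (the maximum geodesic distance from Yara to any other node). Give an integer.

2

Distances from Yara: Cal:1, Gus:2, Jamal:2, Kai:1, Kira:2, Sven:2, Wendy:1.
The largest is 2 (to Jamal, Gus, Sven, and Kira), so the eccentricity of Yara is 2.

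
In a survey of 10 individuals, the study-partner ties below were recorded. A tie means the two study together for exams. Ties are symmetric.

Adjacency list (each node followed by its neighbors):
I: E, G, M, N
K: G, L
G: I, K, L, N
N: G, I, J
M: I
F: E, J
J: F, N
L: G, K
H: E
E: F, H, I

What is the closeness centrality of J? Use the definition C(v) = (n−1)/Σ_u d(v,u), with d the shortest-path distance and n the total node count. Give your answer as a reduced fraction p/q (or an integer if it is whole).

Distances from J: E:2, F:1, G:2, H:3, I:2, K:3, L:3, M:3, N:1. Sum = 20.
n = 10, so closeness = 9/20.

9/20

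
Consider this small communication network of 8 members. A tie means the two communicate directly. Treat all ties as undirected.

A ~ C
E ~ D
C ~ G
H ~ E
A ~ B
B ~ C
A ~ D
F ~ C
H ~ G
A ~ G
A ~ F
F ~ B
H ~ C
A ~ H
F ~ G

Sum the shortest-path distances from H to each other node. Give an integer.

Distances from H: A:1, B:2, C:1, D:2, E:1, F:2, G:1.
Sum = 1 + 2 + 1 + 2 + 1 + 2 + 1 = 10.

10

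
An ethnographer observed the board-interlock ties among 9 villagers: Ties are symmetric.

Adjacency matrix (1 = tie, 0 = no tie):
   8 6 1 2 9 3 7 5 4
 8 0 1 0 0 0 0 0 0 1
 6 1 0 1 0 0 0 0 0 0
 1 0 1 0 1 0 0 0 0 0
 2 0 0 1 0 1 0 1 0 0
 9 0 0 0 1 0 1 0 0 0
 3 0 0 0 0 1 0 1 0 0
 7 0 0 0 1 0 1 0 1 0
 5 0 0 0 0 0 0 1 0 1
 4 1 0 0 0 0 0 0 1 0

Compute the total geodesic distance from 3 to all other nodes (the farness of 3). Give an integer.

Distances from 3: 1:3, 2:2, 4:3, 5:2, 6:4, 7:1, 8:4, 9:1.
Sum = 3 + 2 + 3 + 2 + 4 + 1 + 4 + 1 = 20.

20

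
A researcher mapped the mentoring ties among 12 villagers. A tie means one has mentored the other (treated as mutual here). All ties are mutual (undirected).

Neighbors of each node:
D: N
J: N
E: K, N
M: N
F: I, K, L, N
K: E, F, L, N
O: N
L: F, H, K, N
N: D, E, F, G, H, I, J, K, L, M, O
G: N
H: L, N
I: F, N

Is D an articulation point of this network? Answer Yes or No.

No

Even without D, every remaining node can still reach every other (the residual graph is connected), so D is not a cut vertex.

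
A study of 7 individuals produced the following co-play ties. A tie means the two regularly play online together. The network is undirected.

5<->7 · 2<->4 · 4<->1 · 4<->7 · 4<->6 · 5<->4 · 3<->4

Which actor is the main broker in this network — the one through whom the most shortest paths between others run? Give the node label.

4

Unnormalized betweenness of each node: 1:0, 2:0, 3:0, 4:14, 5:0, 6:0, 7:0.
4 has the largest value, 14, making it the main broker — the node through which the most shortest paths run.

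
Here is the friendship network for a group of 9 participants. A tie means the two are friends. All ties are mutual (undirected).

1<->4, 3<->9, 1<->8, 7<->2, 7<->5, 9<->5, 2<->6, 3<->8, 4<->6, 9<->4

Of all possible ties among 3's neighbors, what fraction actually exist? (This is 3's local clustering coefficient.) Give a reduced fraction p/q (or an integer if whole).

0

3's neighbors: 8 and 9 (k = 2).
Possible neighbor pairs: C(2,2) = 1. Edges among them: none → e = 0.
Clustering(3) = 0/1.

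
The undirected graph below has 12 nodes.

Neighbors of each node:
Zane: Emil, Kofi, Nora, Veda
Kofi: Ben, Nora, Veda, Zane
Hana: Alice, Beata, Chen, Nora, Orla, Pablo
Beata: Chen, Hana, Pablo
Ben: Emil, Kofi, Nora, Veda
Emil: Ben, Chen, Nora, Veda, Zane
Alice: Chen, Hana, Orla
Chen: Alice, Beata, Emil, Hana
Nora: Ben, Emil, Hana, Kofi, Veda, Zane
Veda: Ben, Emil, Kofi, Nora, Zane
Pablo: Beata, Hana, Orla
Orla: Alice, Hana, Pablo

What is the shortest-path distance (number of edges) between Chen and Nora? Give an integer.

2

One shortest route is Chen – Hana – Nora, which uses 2 edges, and Chen and Nora are not directly tied, so nothing shorter exists. So d(Chen,Nora) = 2.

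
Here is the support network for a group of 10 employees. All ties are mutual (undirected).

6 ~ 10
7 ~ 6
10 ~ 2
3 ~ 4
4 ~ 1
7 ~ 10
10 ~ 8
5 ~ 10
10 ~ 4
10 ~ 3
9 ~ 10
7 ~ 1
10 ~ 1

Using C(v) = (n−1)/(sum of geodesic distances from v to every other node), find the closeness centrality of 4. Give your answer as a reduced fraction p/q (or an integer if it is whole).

3/5

Distances from 4: 1:1, 2:2, 3:1, 5:2, 6:2, 7:2, 8:2, 9:2, 10:1. Sum = 15.
n = 10, so closeness = 9/15 = 3/5.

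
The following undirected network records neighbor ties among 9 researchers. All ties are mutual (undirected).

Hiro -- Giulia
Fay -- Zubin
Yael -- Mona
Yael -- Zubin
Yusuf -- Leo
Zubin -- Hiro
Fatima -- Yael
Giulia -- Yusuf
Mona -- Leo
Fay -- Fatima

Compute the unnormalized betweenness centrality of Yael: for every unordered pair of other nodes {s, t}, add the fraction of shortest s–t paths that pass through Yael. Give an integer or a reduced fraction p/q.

Pairs whose geodesics pass through Yael — Leo–Zubin: 1; Leo–Fay: 2/2; Leo–Fatima: 1; Yusuf–Fatima: 1; Giulia–Fatima: 1/2; Hiro–Fatima: 1/2; Hiro–Mona: 1; Zubin–Fatima: 1/2; Zubin–Mona: 1; Fay–Mona: 2/2; Fatima–Mona: 1.
All other pairs contribute 0.
Summing the contributions gives betweenness(Yael) = 19/2.

19/2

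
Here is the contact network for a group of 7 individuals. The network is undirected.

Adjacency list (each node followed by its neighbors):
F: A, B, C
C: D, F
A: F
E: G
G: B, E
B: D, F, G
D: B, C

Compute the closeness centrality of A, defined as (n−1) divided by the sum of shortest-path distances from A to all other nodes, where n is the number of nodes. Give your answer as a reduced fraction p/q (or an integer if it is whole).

2/5

Distances from A: B:2, C:2, D:3, E:4, F:1, G:3. Sum = 15.
n = 7, so closeness = 6/15 = 2/5.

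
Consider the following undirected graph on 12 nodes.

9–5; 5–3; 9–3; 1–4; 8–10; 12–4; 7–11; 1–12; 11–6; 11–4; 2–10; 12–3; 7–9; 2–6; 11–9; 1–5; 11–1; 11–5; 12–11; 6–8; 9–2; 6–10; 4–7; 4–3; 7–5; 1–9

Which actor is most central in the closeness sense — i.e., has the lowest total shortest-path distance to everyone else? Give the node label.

11

Farness (sum of distances to all others) for each node — 1:19, 2:21, 3:22, 4:20, 5:19, 6:19, 7:20, 8:28, 9:17, 10:25, 11:15, 12:21.
The smallest farness is 15, for 11, so 11 has the highest closeness.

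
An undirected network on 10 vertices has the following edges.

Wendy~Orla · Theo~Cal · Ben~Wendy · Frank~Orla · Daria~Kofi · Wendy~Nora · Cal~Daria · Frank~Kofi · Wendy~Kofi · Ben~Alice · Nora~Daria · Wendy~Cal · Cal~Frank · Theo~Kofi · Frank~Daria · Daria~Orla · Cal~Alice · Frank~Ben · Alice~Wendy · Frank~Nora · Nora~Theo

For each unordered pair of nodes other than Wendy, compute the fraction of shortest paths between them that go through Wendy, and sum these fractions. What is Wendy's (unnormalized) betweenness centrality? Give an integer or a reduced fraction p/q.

617/84

Pairs whose geodesics pass through Wendy — Ben–Cal: 1/3; Ben–Theo: 3/7; Ben–Nora: 1/2; Ben–Kofi: 1/2; Ben–Orla: 1/2; Cal–Nora: 1/4; Cal–Kofi: 1/4; Cal–Orla: 1/3; Alice–Nora: 1; Alice–Kofi: 1; Alice–Orla: 1; Theo–Orla: 3/9; Nora–Kofi: 1/4; Nora–Orla: 1/3 … (+1 more pairs).
All other pairs contribute 0.
Summing the contributions gives betweenness(Wendy) = 617/84.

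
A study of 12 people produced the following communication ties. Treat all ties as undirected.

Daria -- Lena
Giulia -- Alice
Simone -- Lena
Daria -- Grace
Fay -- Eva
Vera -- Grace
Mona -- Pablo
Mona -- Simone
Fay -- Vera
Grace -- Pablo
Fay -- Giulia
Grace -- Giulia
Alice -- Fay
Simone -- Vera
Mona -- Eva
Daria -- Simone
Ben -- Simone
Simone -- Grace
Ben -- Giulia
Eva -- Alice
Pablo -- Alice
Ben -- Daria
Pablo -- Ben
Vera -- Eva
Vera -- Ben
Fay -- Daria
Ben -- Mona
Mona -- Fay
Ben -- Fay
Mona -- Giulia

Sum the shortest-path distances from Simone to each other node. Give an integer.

17

Distances from Simone: Alice:3, Ben:1, Daria:1, Eva:2, Fay:2, Giulia:2, Grace:1, Lena:1, Mona:1, Pablo:2, Vera:1.
Sum = 3 + 1 + 1 + 2 + 2 + 2 + 1 + 1 + 1 + 2 + 1 = 17.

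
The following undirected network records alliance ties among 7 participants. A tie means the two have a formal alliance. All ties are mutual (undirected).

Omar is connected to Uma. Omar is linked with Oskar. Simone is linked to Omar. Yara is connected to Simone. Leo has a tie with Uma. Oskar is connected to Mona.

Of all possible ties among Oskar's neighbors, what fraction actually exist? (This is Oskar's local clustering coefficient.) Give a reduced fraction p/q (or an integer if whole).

Oskar's neighbors: Mona and Omar (k = 2).
Possible neighbor pairs: C(2,2) = 1. Edges among them: none → e = 0.
Clustering(Oskar) = 0/1.

0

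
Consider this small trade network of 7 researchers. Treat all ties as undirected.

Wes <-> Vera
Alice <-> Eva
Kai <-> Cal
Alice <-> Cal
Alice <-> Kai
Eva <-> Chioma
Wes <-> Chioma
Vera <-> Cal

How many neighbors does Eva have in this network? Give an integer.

Eva is directly tied to Alice and Chioma. That is 2 neighbors, so the degree of Eva is 2.

2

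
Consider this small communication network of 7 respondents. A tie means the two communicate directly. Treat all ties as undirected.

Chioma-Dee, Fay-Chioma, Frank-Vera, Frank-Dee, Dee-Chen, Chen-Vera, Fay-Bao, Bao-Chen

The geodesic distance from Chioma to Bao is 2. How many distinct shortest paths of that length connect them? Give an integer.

1

The shortest distance is 2, and the only length-2 path is Chioma–Fay–Bao. So there is exactly 1 shortest path.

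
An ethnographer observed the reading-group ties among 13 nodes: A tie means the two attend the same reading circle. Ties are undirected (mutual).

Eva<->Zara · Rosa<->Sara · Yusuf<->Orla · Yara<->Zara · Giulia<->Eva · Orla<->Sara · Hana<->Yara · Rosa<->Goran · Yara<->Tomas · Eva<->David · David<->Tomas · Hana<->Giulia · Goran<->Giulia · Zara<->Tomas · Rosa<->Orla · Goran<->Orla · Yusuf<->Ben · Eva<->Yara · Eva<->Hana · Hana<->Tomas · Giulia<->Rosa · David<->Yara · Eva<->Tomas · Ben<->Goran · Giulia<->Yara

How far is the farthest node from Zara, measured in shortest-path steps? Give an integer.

5

Distances from Zara: Ben:4, David:2, Eva:1, Giulia:2, Goran:3, Hana:2, Orla:4, Rosa:3, Sara:4, Tomas:1, Yara:1, Yusuf:5.
The largest is 5 (to Yusuf), so the eccentricity of Zara is 5.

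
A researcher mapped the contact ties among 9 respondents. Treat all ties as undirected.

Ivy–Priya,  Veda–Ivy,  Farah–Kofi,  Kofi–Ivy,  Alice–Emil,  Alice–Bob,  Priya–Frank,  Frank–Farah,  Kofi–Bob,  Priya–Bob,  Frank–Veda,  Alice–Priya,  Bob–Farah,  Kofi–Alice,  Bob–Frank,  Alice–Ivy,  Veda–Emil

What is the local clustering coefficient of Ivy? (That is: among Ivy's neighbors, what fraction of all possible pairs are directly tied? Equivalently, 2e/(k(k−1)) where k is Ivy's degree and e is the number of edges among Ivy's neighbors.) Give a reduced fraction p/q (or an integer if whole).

1/3

Ivy's neighbors: Alice, Kofi, Priya, and Veda (k = 4).
Possible neighbor pairs: C(4,2) = 6. Edges among them: Alice–Kofi, Alice–Priya → e = 2.
Clustering(Ivy) = 2/6 = 1/3.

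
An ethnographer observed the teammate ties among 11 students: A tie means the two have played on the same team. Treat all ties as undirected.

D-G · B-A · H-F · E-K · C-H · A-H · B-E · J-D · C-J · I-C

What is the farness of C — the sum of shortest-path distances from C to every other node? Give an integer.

24

Distances from C: A:2, B:3, D:2, E:4, F:2, G:3, H:1, I:1, J:1, K:5.
Sum = 2 + 3 + 2 + 4 + 2 + 3 + 1 + 1 + 1 + 5 = 24.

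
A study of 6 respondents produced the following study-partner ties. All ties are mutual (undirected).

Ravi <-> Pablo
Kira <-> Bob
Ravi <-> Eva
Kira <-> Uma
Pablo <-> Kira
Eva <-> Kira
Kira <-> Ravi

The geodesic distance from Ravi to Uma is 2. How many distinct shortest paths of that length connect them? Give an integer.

1

The shortest distance is 2, and the only length-2 path is Ravi–Kira–Uma. So there is exactly 1 shortest path.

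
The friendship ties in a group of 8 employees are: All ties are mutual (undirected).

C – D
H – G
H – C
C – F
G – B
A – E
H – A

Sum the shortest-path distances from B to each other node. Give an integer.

21

Distances from B: A:3, C:3, D:4, E:4, F:4, G:1, H:2.
Sum = 3 + 3 + 4 + 4 + 4 + 1 + 2 = 21.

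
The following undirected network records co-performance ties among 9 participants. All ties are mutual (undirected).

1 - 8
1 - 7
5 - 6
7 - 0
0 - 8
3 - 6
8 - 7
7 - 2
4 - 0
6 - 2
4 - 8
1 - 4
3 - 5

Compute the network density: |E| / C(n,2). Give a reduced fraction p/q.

13/36

There are 13 edges and 9 nodes, so the maximum possible is C(9,2) = 36.
Density = 13/36.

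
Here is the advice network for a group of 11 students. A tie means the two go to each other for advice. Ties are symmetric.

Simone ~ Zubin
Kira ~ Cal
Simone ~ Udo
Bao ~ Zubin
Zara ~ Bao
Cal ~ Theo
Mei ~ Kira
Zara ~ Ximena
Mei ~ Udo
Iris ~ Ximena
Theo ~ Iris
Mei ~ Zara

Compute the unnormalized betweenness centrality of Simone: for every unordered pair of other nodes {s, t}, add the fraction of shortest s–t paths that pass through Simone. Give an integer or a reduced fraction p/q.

3

Pairs whose geodesics pass through Simone — Kira–Zubin: 1/2; Cal–Zubin: 1/2; Bao–Udo: 1/2; Zubin–Udo: 1; Zubin–Mei: 1/2.
All other pairs contribute 0.
Summing the contributions gives betweenness(Simone) = 3.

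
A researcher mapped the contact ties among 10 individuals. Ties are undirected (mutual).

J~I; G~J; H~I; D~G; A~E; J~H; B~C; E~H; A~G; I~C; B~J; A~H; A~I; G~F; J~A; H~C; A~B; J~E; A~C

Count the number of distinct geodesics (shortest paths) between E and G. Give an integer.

The shortest distance is 2. The length-2 paths are: E–A–G; E–J–G.
That gives 2 distinct shortest paths.

2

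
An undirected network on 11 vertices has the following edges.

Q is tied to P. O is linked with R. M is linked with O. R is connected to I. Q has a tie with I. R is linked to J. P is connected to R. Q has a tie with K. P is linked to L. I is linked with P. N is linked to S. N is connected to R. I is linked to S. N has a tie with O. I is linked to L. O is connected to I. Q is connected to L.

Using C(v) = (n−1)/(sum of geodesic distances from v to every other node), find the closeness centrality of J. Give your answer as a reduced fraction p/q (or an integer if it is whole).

Distances from J: I:2, K:4, L:3, M:3, N:2, O:2, P:2, Q:3, R:1, S:3. Sum = 25.
n = 11, so closeness = 10/25 = 2/5.

2/5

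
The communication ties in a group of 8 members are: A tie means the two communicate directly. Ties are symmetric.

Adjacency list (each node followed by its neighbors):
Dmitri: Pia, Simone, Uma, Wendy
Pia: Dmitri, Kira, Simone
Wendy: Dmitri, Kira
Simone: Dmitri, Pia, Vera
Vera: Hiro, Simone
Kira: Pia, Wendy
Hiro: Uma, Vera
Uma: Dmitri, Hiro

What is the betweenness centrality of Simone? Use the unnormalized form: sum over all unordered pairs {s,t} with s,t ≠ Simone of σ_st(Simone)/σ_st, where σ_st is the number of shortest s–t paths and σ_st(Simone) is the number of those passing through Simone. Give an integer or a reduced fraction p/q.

29/6

Pairs whose geodesics pass through Simone — Vera–Dmitri: 1; Vera–Wendy: 1; Vera–Kira: 1; Vera–Pia: 1; Hiro–Kira: 1/3; Hiro–Pia: 1/2.
All other pairs contribute 0.
Summing the contributions gives betweenness(Simone) = 29/6.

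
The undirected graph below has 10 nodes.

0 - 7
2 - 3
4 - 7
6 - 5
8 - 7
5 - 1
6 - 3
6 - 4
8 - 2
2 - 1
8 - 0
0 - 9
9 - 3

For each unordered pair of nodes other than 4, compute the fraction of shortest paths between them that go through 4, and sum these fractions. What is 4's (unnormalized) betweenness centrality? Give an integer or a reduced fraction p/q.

Pairs whose geodesics pass through 4 — 8–6: 1/2; 7–6: 1; 7–5: 1; 7–3: 1/3; 6–0: 1/2; 5–0: 1/3.
All other pairs contribute 0.
Summing the contributions gives betweenness(4) = 11/3.

11/3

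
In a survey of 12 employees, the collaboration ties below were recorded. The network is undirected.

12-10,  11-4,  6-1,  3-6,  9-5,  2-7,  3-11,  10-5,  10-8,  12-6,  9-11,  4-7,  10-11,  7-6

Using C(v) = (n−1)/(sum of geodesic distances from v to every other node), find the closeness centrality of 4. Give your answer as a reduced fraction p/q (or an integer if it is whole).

11/24

Distances from 4: 1:3, 2:2, 3:2, 5:3, 6:2, 7:1, 8:3, 9:2, 10:2, 11:1, 12:3. Sum = 24.
n = 12, so closeness = 11/24.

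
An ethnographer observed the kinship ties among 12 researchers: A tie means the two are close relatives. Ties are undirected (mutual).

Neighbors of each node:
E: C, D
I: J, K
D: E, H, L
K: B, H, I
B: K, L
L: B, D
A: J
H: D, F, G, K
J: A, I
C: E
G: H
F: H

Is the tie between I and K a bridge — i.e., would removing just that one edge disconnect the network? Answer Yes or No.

Yes

Without the I–K edge there is no alternate route between I and K, so the network disconnects. It is a bridge.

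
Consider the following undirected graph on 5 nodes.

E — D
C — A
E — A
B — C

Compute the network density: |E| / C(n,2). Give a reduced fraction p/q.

2/5

There are 4 edges and 5 nodes, so the maximum possible is C(5,2) = 10.
Density = 4/10 = 2/5.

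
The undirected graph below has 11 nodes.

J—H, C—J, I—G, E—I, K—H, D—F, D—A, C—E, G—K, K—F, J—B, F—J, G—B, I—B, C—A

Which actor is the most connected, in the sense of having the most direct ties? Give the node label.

Degrees — A:2, B:3, C:3, D:2, E:2, F:3, G:3, H:2, I:3, J:4, K:3.
The maximum is 4, attained only by J.

J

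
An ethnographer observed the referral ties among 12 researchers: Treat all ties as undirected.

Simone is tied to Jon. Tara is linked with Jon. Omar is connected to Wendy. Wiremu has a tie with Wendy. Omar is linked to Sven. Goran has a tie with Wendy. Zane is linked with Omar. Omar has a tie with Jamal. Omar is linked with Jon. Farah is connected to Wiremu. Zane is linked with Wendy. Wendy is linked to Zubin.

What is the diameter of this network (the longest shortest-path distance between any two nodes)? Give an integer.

Eccentricity of each node (its greatest distance to any other): Farah:5, Goran:4, Jamal:4, Jon:4, Omar:3, Simone:5, Sven:4, Tara:5, Wendy:3, Wiremu:4, Zane:3, Zubin:4.
The maximum eccentricity is 5, realized for instance by the pair Tara–Farah via Tara – Jon – Omar – Wendy – Wiremu – Farah. So the diameter is 5.

5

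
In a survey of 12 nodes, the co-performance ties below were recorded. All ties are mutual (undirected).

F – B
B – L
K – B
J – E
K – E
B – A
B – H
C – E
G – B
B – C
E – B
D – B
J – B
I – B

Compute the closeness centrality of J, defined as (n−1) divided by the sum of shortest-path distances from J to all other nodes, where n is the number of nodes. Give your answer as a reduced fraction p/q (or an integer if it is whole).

Distances from J: A:2, B:1, C:2, D:2, E:1, F:2, G:2, H:2, I:2, K:2, L:2. Sum = 20.
n = 12, so closeness = 11/20.

11/20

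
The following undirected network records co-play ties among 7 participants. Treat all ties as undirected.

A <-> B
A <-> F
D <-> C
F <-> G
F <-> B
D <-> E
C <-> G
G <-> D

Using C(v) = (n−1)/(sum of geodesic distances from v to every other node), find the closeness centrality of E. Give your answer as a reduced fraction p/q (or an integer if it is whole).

3/8

Distances from E: A:4, B:4, C:2, D:1, F:3, G:2. Sum = 16.
n = 7, so closeness = 6/16 = 3/8.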